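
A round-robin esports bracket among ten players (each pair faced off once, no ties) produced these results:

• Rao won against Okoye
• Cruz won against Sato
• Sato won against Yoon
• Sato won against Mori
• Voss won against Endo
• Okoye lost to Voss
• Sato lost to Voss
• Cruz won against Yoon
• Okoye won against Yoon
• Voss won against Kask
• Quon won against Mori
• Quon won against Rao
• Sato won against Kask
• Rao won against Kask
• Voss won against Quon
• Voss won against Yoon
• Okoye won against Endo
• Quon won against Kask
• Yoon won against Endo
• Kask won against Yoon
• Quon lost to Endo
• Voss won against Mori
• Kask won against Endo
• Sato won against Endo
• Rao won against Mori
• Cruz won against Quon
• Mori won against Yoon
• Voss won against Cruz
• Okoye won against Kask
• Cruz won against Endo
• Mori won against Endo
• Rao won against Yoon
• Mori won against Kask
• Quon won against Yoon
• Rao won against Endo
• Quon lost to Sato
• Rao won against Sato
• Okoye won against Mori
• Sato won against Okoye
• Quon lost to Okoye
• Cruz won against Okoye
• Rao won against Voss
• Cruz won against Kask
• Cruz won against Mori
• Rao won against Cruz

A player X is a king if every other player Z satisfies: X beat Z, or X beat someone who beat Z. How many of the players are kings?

Okoye cannot reach Cruz, Voss, Sato in two steps.
Kask cannot reach Okoye, Cruz, Voss, Sato, Mori, Rao in two steps.
Cruz cannot reach Voss in two steps.
Voss reaches everyone (king).
Yoon cannot reach Okoye, Kask, Cruz, Voss, Sato, Mori, Rao in two steps.
Sato cannot reach Cruz, Voss in two steps.
Mori cannot reach Okoye, Cruz, Voss, Sato, Rao in two steps.
Quon reaches everyone (king).
Rao reaches everyone (king).
Endo cannot reach Okoye, Cruz, Voss, Sato in two steps.
Kings: Voss, Quon, Rao — 3.

3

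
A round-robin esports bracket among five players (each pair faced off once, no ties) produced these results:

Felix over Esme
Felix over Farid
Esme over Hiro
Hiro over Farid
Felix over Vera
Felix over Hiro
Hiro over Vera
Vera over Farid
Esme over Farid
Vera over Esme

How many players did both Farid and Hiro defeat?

0

Farid beat: no one.
Hiro beat: Farid, Vera.
No one was beaten by both.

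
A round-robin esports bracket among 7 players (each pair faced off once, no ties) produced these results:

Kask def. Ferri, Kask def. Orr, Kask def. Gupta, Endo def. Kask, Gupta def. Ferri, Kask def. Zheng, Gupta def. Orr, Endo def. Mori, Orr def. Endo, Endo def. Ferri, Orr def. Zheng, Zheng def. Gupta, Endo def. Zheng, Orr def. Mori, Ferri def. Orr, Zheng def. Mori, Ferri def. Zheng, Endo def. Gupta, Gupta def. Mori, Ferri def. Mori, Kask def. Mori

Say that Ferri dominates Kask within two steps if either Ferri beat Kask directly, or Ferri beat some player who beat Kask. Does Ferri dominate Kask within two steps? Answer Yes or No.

Ferri did not beat Kask directly.
Ferri beat Orr, Mori, Zheng, but each of them lost to Kask. No two-step path.

No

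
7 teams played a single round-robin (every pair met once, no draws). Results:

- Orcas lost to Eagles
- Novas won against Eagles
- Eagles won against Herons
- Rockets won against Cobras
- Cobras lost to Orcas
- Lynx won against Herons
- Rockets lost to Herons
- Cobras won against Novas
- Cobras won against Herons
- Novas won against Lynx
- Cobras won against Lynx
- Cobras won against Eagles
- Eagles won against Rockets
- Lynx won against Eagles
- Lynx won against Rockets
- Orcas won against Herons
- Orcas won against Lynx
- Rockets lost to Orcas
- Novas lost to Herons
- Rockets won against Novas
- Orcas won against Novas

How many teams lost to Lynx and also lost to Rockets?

0

Lynx beat: Eagles, Herons, Rockets.
Rockets beat: Novas, Cobras.
No one was beaten by both.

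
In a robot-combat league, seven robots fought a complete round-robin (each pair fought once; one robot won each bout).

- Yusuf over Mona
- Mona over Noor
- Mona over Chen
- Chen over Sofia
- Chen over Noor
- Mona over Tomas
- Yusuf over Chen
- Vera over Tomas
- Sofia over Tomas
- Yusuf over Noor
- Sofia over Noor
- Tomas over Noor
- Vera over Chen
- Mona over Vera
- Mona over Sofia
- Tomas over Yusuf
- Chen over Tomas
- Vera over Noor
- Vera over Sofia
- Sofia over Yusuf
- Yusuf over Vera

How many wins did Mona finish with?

5

Mona's results: beat Sofia, Tomas, Noor, Chen, Vera; lost to Yusuf.
That is 5 wins.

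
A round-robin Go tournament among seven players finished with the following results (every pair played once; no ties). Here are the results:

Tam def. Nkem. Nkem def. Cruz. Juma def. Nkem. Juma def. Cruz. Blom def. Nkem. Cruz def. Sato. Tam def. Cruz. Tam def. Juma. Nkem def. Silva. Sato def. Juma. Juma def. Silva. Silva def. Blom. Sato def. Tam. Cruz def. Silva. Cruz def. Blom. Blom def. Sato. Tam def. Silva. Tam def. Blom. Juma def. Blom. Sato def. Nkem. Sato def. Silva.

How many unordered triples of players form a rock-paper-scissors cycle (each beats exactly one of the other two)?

8

Win totals: Juma 4, Nkem 2, Tam 5, Blom 2, Sato 4, Silva 1, Cruz 3.
A player with w wins dominates both others in C(w,2) triples; summing gives 6 + 1 + 10 + 1 + 6 + 0 + 3 = 27 transitive triples.
Total triples C(7,3) = 35, so cyclic triples = 35 − 27 = 8.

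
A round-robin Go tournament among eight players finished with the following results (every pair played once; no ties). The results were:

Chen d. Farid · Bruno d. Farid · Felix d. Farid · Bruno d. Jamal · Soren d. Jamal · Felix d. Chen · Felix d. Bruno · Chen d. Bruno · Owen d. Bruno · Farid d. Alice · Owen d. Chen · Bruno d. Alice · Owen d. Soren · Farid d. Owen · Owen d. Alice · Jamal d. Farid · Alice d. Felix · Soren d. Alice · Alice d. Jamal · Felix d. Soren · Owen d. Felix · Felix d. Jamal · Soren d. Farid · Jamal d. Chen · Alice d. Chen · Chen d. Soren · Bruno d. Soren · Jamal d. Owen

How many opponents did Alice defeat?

Alice's results: beat Jamal, Chen, Felix; lost to Owen, Soren, Bruno, Farid.
That is 3 wins.

3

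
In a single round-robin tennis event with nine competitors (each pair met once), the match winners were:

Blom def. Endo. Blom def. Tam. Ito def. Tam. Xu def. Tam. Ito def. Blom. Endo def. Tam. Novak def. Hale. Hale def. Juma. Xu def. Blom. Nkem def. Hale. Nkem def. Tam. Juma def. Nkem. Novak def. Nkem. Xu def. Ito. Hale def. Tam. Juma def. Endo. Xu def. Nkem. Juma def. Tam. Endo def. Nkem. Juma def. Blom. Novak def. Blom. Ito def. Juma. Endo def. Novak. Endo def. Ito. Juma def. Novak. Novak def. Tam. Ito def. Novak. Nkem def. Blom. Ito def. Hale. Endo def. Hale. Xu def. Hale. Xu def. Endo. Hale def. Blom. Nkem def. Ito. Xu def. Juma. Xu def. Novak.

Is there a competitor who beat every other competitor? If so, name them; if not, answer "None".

Xu

Xu has 8 wins out of 8 opponents — a perfect record.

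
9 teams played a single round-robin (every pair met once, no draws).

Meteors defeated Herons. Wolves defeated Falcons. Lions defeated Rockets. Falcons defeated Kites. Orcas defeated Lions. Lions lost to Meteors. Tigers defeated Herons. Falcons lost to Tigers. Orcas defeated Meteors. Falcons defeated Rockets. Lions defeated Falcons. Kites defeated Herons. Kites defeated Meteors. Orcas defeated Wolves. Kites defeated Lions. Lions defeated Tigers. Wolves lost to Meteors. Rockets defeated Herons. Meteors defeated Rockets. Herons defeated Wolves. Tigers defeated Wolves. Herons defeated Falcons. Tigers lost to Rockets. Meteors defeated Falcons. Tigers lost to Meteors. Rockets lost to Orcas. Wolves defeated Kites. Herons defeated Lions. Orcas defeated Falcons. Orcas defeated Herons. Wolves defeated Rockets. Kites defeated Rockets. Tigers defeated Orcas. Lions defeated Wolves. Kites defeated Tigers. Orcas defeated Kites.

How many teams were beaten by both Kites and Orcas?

4

Kites beat: Meteors, Tigers, Lions, Herons, Rockets.
Orcas beat: Meteors, Falcons, Wolves, Kites, Lions, Herons, Rockets.
Both beat: Meteors, Lions, Herons, Rockets — 4.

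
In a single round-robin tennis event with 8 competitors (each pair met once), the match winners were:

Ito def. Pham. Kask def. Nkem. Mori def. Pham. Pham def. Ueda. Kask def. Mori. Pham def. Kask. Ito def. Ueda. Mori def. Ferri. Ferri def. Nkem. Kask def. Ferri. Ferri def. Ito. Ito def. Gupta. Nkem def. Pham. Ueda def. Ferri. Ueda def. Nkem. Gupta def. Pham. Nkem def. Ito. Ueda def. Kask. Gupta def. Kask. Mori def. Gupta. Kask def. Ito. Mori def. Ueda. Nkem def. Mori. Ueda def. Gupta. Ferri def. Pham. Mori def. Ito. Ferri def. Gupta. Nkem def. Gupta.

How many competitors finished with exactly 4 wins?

4

Win totals: Ueda 4, Mori 5, Ferri 4, Gupta 2, Kask 4, Ito 3, Nkem 4, Pham 2.
Exactly 4: Ueda, Ferri, Kask, Nkem — 4 competitors.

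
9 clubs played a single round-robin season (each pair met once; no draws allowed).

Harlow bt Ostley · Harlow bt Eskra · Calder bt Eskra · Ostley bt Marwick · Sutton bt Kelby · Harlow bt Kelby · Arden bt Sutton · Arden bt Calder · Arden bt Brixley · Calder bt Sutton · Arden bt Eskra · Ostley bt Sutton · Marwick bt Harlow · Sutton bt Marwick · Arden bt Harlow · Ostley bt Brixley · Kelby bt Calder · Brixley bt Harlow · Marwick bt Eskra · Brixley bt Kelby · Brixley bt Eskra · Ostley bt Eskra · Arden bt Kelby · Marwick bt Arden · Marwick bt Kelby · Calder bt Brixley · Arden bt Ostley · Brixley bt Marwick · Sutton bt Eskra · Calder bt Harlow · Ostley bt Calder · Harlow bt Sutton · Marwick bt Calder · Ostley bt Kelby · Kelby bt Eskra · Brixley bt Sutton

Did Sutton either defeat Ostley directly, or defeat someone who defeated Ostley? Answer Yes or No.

No

Sutton did not beat Ostley directly.
Sutton beat Eskra, Marwick, Kelby, but each of them lost to Ostley. No two-step path.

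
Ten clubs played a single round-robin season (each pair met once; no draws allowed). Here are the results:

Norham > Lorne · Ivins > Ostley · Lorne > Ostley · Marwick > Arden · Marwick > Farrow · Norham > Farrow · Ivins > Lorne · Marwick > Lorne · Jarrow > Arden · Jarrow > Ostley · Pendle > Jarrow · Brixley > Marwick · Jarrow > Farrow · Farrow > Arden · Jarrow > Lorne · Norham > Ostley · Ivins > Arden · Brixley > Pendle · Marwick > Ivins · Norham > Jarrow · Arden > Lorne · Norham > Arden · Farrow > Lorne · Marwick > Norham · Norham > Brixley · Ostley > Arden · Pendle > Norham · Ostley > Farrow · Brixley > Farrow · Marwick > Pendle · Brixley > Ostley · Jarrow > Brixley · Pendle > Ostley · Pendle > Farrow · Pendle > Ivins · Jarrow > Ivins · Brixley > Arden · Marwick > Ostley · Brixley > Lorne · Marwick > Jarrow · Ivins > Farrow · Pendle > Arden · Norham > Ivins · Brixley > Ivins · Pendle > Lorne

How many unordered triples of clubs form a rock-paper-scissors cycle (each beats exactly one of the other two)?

6

Win totals: Marwick 8, Ostley 2, Arden 1, Lorne 1, Jarrow 6, Norham 7, Farrow 2, Pendle 7, Brixley 7, Ivins 4.
A club with w wins dominates both others in C(w,2) triples; summing gives 28 + 1 + 0 + 0 + 15 + 21 + 1 + 21 + 21 + 6 = 114 transitive triples.
Total triples C(10,3) = 120, so cyclic triples = 120 − 114 = 6.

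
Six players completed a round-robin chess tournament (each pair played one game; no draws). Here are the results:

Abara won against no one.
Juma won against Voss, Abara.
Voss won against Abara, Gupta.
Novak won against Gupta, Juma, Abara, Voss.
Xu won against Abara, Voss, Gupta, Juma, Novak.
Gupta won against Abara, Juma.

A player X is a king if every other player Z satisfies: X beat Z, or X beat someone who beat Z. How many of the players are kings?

Gupta cannot reach Novak, Xu in two steps.
Novak cannot reach Xu in two steps.
Voss cannot reach Novak, Xu in two steps.
Xu reaches everyone (king).
Abara cannot reach Gupta, Novak, Voss, Xu, Juma in two steps.
Juma cannot reach Novak, Xu in two steps.
Kings: Xu — 1.

1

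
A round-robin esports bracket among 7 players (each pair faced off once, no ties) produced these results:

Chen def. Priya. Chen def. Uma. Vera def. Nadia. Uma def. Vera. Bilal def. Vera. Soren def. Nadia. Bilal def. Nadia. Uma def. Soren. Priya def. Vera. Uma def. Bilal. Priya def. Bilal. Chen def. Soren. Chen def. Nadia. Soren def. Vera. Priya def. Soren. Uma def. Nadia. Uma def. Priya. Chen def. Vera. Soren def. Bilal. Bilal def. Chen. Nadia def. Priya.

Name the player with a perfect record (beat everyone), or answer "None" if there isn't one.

Highest win total is Uma with 5 (out of 6 possible).
Uma lost to Chen, so no player went undefeated.

None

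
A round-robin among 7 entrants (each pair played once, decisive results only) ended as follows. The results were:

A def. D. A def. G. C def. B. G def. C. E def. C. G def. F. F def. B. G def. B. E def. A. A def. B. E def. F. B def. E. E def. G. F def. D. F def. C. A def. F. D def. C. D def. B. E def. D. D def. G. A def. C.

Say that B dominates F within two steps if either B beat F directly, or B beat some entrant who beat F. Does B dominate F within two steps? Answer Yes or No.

B did not beat F directly.
B beat E. Of those, E beat F.

Yes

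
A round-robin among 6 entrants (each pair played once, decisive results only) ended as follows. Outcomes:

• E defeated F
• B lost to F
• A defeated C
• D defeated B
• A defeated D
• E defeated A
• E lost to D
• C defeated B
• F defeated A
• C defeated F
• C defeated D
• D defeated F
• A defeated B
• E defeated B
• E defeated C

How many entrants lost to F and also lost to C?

F beat: A, B.
C beat: B, D, F.
Both beat: B — 1.

1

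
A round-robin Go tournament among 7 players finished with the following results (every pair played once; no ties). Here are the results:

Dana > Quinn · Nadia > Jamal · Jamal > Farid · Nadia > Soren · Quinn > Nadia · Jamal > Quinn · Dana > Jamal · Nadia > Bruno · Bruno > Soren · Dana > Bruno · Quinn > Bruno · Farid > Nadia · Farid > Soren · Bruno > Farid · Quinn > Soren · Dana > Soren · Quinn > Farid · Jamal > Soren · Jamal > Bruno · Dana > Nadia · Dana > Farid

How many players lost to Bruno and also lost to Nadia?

Bruno beat: Farid, Soren.
Nadia beat: Jamal, Soren, Bruno.
Both beat: Soren — 1.

1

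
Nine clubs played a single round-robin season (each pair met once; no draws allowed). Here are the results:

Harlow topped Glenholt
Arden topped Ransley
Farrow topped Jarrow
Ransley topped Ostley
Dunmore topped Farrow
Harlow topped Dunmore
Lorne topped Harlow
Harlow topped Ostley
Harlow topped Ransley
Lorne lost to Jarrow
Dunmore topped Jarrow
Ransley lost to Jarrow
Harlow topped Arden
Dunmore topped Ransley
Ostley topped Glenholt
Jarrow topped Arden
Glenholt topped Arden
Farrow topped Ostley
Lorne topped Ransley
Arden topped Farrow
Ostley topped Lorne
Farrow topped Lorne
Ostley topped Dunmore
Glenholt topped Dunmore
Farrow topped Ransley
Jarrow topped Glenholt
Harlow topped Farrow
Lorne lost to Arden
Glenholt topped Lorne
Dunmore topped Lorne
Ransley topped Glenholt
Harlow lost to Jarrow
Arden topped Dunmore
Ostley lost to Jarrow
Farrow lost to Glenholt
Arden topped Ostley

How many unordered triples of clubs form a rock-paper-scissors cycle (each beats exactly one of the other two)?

21

Win totals: Farrow 4, Glenholt 4, Ostley 3, Lorne 2, Ransley 2, Arden 5, Jarrow 6, Harlow 6, Dunmore 4.
A club with w wins dominates both others in C(w,2) triples; summing gives 6 + 6 + 3 + 1 + 1 + 10 + 15 + 15 + 6 = 63 transitive triples.
Total triples C(9,3) = 84, so cyclic triples = 84 − 63 = 21.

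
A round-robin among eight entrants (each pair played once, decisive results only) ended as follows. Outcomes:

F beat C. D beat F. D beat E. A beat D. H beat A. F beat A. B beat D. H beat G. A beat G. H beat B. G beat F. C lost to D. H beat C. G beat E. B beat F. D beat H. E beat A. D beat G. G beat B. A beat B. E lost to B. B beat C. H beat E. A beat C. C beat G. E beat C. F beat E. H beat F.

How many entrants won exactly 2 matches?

1

Win totals: A 4, B 4, C 1, D 5, E 2, F 3, G 3, H 6.
Exactly 2: E — 1 entrant.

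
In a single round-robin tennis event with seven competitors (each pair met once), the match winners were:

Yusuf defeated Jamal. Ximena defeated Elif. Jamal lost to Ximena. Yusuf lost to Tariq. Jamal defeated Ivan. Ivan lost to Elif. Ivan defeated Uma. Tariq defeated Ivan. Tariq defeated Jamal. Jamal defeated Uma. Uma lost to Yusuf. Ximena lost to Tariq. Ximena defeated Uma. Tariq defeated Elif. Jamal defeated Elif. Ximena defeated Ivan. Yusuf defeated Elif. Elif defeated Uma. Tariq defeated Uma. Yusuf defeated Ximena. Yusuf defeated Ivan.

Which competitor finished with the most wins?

Tariq

Win totals: Jamal 3, Elif 2, Yusuf 5, Tariq 6, Uma 0, Ivan 1, Ximena 4.
Tariq leads with 6 wins (next highest: 5).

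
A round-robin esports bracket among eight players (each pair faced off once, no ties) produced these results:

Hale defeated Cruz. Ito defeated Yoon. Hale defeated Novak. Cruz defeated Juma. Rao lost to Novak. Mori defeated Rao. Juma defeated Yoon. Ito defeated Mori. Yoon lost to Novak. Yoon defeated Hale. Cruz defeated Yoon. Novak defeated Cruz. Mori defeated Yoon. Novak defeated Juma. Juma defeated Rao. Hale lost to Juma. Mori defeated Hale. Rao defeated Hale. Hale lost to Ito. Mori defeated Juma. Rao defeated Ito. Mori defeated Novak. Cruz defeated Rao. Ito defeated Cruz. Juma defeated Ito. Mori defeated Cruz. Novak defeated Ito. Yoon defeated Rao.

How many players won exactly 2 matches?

Win totals: Rao 2, Juma 4, Ito 4, Cruz 3, Novak 5, Mori 6, Hale 2, Yoon 2.
Exactly 2: Rao, Hale, Yoon — 3 players.

3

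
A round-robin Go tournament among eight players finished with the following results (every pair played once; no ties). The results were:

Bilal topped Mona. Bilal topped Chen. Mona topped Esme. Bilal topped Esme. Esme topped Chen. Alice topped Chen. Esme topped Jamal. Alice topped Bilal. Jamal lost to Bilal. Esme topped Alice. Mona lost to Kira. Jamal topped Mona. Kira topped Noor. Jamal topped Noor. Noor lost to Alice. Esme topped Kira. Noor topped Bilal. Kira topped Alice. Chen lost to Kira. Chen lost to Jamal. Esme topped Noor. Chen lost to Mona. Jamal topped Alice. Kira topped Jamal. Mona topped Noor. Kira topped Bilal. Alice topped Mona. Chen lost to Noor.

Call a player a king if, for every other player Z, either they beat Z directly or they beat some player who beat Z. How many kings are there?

4

Mona reaches everyone (king).
Bilal reaches everyone (king).
Esme reaches everyone (king).
Jamal cannot reach Kira in two steps.
Noor cannot reach Kira, Alice in two steps.
Kira reaches everyone (king).
Alice cannot reach Kira in two steps.
Chen cannot reach Mona, Bilal, Esme, Jamal, Noor, Kira, Alice in two steps.
Kings: Mona, Bilal, Esme, Kira — 4.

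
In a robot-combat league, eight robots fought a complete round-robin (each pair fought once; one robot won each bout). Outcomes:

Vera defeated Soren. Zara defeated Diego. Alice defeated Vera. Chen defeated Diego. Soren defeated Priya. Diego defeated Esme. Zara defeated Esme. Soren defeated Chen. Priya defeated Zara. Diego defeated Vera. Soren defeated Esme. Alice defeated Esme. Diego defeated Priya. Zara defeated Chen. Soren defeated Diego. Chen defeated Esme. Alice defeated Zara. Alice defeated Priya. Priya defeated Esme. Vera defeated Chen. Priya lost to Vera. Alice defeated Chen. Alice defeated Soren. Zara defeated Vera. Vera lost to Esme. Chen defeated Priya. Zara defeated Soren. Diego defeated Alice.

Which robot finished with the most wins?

Win totals: Vera 3, Diego 4, Soren 4, Priya 2, Esme 1, Zara 5, Alice 6, Chen 3.
Alice leads with 6 wins (next highest: 5).

Alice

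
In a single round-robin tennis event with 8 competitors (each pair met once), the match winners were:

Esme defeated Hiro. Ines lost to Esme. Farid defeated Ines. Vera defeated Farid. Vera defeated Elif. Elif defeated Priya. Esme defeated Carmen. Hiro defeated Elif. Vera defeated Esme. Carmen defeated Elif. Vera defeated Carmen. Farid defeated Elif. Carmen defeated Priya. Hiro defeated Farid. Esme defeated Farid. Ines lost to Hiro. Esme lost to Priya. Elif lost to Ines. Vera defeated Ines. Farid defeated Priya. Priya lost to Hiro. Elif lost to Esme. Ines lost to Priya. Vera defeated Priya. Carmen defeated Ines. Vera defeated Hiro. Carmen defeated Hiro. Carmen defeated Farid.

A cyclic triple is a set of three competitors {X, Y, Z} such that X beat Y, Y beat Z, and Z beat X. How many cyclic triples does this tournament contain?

5

Win totals: Vera 7, Esme 5, Priya 2, Hiro 4, Elif 1, Ines 1, Farid 3, Carmen 5.
A competitor with w wins dominates both others in C(w,2) triples; summing gives 21 + 10 + 1 + 6 + 0 + 0 + 3 + 10 = 51 transitive triples.
Total triples C(8,3) = 56, so cyclic triples = 56 − 51 = 5.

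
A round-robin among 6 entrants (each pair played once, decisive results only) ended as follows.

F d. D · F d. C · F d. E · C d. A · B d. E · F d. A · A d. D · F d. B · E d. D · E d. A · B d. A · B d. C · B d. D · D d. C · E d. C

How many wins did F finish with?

F's results: beat A, B, C, D, E; lost to no one.
That is 5 wins.

5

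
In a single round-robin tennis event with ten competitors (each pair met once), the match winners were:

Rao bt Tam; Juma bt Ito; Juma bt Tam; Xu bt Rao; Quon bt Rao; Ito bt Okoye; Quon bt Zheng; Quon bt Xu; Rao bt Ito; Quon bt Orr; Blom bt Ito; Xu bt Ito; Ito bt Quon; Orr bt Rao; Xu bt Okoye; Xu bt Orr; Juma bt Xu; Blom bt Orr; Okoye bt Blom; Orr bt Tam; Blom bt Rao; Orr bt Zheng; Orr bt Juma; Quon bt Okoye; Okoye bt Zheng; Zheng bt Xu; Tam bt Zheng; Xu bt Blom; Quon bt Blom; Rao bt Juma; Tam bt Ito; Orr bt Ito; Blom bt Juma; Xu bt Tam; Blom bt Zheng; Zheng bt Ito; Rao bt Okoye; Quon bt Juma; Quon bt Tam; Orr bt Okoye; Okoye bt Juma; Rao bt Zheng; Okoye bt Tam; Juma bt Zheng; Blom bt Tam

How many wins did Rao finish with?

5

Rao's results: beat Juma, Ito, Zheng, Okoye, Tam; lost to Quon, Blom, Xu, Orr.
That is 5 wins.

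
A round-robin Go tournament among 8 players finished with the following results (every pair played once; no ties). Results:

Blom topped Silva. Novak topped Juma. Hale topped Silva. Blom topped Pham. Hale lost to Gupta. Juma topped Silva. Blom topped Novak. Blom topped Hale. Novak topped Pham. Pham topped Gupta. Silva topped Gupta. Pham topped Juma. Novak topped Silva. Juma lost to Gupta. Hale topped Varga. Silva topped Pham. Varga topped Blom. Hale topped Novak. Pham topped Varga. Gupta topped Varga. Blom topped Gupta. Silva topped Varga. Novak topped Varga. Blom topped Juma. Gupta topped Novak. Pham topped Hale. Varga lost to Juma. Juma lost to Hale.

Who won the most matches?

Blom

Win totals: Hale 4, Silva 3, Pham 4, Blom 6, Varga 1, Juma 2, Novak 4, Gupta 4.
Blom leads with 6 wins (next highest: 4).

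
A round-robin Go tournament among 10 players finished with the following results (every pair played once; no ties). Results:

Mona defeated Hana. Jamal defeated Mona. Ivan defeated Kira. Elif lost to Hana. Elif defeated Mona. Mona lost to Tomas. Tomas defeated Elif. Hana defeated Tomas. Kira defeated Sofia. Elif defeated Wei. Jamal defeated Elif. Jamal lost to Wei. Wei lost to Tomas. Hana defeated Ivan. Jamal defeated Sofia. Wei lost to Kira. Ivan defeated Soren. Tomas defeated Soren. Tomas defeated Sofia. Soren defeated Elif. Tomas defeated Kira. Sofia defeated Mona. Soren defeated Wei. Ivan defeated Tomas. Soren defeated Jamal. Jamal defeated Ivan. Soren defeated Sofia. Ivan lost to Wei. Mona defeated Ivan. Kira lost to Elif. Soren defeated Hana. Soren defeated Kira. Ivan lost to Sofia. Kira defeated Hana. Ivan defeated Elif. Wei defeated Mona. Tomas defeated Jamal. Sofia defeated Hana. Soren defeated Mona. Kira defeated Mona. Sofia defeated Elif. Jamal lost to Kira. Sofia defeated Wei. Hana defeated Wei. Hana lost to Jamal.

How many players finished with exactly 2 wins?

1

Win totals: Soren 7, Sofia 5, Hana 4, Ivan 4, Kira 5, Wei 3, Tomas 7, Elif 3, Mona 2, Jamal 5.
Exactly 2: Mona — 1 player.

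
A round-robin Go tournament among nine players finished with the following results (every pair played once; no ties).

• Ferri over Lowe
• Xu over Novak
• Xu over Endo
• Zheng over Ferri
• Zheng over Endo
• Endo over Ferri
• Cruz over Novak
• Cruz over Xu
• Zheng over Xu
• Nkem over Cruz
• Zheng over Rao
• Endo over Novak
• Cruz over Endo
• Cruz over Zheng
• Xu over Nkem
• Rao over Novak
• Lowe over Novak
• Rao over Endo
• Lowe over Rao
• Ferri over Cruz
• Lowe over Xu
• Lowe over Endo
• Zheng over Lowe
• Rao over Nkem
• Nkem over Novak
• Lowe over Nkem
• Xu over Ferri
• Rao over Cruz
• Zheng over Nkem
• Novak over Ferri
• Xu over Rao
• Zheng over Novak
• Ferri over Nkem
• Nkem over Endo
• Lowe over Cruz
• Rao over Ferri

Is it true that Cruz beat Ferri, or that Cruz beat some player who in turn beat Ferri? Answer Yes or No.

Yes

Cruz did not beat Ferri directly.
Cruz beat Xu, Endo, Zheng, Novak. Of those, Xu beat Ferri.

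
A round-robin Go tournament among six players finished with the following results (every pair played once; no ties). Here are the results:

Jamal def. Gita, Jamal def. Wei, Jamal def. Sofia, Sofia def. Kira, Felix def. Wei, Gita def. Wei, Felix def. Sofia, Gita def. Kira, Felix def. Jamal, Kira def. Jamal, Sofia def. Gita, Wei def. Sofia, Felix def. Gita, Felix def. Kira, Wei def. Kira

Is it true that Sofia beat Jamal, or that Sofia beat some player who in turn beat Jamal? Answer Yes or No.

Yes

Sofia did not beat Jamal directly.
Sofia beat Gita, Kira. Of those, Kira beat Jamal.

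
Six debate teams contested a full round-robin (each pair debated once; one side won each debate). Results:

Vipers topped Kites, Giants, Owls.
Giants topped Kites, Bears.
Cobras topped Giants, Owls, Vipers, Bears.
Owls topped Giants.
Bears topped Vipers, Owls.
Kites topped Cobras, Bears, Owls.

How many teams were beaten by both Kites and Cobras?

Kites beat: Owls, Bears, Cobras.
Cobras beat: Vipers, Owls, Bears, Giants.
Both beat: Owls, Bears — 2.

2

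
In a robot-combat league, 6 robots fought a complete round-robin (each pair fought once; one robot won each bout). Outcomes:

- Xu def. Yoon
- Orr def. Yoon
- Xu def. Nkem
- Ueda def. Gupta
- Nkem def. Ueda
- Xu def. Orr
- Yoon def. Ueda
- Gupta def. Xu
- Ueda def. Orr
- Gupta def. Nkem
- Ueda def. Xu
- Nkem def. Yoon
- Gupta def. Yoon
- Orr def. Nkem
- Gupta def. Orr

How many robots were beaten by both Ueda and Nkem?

0

Ueda beat: Gupta, Xu, Orr.
Nkem beat: Yoon, Ueda.
No one was beaten by both.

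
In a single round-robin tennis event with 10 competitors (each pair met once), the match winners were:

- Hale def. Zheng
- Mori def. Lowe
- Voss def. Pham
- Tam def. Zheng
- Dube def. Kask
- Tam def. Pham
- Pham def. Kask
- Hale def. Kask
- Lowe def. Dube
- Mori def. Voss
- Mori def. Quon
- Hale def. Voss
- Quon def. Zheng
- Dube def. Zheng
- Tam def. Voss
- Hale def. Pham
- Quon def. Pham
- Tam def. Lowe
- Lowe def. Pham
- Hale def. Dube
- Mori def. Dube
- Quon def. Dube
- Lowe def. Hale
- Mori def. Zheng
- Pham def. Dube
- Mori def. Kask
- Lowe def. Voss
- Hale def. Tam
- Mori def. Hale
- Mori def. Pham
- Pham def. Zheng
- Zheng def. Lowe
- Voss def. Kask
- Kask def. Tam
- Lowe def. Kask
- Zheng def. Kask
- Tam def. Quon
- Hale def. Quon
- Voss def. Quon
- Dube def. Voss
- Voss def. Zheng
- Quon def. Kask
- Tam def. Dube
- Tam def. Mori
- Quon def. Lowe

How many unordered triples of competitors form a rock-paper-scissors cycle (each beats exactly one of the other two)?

Win totals: Pham 3, Zheng 2, Lowe 5, Kask 1, Voss 4, Mori 8, Dube 3, Quon 5, Tam 7, Hale 7.
A competitor with w wins dominates both others in C(w,2) triples; summing gives 3 + 1 + 10 + 0 + 6 + 28 + 3 + 10 + 21 + 21 = 103 transitive triples.
Total triples C(10,3) = 120, so cyclic triples = 120 − 103 = 17.

17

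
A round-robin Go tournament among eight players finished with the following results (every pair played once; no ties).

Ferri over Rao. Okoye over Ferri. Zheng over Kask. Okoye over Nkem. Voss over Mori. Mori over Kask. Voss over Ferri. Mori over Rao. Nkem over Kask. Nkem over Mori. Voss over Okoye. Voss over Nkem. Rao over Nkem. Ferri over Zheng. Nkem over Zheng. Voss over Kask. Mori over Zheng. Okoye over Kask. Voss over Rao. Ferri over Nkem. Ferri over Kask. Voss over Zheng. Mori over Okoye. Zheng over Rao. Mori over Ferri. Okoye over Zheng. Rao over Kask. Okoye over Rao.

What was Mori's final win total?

5

Mori's results: beat Okoye, Ferri, Kask, Zheng, Rao; lost to Voss, Nkem.
That is 5 wins.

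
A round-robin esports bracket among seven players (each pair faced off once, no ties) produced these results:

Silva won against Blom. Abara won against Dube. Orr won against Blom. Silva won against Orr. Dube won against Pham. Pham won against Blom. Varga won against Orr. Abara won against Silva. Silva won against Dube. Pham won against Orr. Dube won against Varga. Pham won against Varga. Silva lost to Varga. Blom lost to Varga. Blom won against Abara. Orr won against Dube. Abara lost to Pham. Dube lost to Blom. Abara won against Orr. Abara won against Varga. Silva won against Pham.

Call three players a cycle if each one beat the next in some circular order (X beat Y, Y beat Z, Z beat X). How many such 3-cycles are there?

Win totals: Abara 4, Silva 4, Blom 2, Pham 4, Varga 3, Orr 2, Dube 2.
A player with w wins dominates both others in C(w,2) triples; summing gives 6 + 6 + 1 + 6 + 3 + 1 + 1 = 24 transitive triples.
Total triples C(7,3) = 35, so cyclic triples = 35 − 24 = 11.

11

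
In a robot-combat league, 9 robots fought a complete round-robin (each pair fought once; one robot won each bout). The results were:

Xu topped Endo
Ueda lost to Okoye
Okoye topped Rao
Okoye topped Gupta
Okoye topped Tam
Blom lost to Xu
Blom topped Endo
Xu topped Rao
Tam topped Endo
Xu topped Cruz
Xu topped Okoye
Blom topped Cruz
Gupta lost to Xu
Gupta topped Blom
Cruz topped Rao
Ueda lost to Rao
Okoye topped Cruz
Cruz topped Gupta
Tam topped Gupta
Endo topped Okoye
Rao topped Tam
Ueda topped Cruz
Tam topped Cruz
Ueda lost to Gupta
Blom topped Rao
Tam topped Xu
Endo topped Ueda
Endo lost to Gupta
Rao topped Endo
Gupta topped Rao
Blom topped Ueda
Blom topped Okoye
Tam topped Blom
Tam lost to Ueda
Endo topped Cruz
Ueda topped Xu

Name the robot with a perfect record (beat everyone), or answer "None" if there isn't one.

None

Highest win total is Xu with 6 (out of 8 possible).
Xu lost to Ueda, Tam, so no robot went undefeated.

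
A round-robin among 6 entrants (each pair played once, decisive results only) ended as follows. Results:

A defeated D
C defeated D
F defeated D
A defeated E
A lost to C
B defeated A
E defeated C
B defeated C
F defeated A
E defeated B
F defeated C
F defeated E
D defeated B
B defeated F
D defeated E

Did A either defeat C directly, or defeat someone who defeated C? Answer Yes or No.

A did not beat C directly.
A beat D, E. Of those, E beat C.

Yes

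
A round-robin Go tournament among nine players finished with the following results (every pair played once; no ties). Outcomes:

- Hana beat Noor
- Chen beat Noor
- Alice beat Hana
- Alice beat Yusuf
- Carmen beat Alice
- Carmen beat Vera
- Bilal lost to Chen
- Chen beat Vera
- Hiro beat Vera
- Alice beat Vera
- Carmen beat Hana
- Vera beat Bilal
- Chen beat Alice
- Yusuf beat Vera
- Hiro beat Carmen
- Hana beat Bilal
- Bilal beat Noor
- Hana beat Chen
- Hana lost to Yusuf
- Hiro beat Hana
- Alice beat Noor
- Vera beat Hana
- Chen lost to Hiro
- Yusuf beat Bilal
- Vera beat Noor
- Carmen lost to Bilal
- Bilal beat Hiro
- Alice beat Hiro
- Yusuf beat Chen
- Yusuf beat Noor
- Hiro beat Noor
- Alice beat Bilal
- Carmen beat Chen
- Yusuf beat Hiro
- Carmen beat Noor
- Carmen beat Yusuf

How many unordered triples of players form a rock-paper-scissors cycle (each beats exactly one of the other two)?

Win totals: Vera 3, Chen 4, Carmen 6, Hana 3, Alice 6, Bilal 3, Yusuf 6, Hiro 5, Noor 0.
A player with w wins dominates both others in C(w,2) triples; summing gives 3 + 6 + 15 + 3 + 15 + 3 + 15 + 10 + 0 = 70 transitive triples.
Total triples C(9,3) = 84, so cyclic triples = 84 − 70 = 14.

14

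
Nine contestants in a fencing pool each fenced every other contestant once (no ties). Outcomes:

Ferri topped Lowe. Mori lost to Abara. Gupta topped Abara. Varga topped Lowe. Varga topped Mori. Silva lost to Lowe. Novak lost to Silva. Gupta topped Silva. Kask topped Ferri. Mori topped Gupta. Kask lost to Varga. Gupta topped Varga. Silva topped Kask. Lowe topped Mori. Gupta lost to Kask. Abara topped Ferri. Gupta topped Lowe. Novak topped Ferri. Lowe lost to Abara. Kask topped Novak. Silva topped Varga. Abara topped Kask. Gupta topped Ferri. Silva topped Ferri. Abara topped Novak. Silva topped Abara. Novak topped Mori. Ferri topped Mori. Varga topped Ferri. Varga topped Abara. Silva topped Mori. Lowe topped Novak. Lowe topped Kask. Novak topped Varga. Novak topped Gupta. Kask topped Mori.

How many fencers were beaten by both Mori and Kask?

1

Mori beat: Gupta.
Kask beat: Novak, Gupta, Ferri, Mori.
Both beat: Gupta — 1.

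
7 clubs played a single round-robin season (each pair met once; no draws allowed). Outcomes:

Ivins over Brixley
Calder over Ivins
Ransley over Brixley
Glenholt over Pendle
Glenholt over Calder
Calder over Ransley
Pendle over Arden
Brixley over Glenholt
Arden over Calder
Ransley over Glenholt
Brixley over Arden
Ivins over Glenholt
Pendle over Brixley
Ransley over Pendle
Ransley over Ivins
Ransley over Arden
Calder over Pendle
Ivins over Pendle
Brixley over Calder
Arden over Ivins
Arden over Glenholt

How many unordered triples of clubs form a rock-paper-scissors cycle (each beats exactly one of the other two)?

Win totals: Arden 3, Glenholt 2, Ransley 5, Brixley 3, Calder 3, Pendle 2, Ivins 3.
A club with w wins dominates both others in C(w,2) triples; summing gives 3 + 1 + 10 + 3 + 3 + 1 + 3 = 24 transitive triples.
Total triples C(7,3) = 35, so cyclic triples = 35 − 24 = 11.

11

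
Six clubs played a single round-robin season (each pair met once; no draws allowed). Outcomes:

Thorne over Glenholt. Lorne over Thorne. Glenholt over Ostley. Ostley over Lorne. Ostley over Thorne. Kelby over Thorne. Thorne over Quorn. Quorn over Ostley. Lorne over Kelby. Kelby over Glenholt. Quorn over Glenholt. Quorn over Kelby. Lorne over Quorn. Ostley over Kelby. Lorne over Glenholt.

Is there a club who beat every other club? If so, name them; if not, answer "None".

None

Highest win total is Lorne with 4 (out of 5 possible).
Lorne lost to Ostley, so no club went undefeated.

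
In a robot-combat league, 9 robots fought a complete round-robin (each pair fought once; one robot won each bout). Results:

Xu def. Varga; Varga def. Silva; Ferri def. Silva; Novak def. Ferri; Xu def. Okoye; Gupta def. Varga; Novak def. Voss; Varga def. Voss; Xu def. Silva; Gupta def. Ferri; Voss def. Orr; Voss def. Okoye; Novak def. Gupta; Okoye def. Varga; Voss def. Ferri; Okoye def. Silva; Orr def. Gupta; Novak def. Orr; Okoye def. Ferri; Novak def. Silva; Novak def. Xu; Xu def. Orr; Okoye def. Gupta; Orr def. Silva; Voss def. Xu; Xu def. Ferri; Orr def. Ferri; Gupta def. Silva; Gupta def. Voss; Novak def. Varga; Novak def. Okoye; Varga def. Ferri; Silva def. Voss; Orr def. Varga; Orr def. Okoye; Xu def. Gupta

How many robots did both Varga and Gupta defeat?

Varga beat: Ferri, Silva, Voss.
Gupta beat: Varga, Ferri, Silva, Voss.
Both beat: Ferri, Silva, Voss — 3.

3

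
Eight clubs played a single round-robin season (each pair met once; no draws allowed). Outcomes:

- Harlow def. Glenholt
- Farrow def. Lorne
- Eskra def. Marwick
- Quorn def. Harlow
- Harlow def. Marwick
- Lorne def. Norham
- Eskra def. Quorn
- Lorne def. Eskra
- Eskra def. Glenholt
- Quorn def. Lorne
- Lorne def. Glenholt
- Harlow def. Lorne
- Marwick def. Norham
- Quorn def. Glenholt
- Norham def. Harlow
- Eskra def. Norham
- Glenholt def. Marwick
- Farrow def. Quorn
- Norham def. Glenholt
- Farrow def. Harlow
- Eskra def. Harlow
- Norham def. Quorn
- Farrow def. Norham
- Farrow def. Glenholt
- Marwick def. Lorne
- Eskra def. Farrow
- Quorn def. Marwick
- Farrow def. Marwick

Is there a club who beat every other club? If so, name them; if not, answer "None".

None

Highest win total is Farrow with 6 (out of 7 possible).
Farrow lost to Eskra, so no club went undefeated.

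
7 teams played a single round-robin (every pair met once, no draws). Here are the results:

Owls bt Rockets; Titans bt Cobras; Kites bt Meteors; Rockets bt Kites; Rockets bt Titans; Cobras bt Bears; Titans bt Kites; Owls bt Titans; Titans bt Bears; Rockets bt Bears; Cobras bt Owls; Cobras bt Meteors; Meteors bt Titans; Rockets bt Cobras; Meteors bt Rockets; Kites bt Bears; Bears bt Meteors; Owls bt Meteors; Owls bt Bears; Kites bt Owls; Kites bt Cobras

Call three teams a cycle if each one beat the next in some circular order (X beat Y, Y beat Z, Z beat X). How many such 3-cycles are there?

10

Win totals: Titans 3, Owls 4, Rockets 4, Meteors 2, Kites 4, Bears 1, Cobras 3.
A team with w wins dominates both others in C(w,2) triples; summing gives 3 + 6 + 6 + 1 + 6 + 0 + 3 = 25 transitive triples.
Total triples C(7,3) = 35, so cyclic triples = 35 − 25 = 10.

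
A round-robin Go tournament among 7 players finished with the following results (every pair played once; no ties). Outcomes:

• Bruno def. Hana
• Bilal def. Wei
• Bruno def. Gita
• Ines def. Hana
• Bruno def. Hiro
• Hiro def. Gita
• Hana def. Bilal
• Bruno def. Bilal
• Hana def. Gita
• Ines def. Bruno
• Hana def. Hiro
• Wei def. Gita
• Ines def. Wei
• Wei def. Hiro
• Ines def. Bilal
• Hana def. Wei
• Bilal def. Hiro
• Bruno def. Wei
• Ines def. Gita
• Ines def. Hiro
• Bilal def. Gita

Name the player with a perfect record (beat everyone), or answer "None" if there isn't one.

Ines has 6 wins out of 6 opponents — a perfect record.

Ines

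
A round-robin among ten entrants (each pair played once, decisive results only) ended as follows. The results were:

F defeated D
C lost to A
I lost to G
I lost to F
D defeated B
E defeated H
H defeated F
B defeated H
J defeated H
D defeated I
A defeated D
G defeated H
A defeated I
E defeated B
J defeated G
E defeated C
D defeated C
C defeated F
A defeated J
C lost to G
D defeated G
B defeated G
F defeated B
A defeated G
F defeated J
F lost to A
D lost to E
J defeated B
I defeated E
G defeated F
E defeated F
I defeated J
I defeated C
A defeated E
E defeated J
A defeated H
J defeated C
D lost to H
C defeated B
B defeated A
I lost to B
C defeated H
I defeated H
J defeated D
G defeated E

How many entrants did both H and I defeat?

H beat: D, F.
I beat: C, E, H, J.
No one was beaten by both.

0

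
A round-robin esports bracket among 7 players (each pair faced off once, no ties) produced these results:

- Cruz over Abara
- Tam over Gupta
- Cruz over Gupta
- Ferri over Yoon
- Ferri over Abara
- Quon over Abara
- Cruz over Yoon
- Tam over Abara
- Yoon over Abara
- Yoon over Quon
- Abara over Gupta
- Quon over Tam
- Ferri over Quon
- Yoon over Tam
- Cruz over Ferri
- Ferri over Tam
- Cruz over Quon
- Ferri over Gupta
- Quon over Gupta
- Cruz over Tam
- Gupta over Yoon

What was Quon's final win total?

Quon's results: beat Abara, Tam, Gupta; lost to Yoon, Cruz, Ferri.
That is 3 wins.

3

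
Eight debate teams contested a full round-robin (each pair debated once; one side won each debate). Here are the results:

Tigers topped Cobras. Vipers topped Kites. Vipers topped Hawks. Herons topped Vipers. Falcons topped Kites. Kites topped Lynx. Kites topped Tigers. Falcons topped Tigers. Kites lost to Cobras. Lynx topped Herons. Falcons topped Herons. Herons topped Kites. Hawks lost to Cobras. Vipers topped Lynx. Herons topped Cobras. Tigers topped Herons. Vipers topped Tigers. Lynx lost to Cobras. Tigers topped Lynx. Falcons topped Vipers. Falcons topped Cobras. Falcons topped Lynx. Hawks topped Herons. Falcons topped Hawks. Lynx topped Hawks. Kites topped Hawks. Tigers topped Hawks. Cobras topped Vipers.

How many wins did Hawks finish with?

Hawks' results: beat Herons; lost to Kites, Tigers, Vipers, Falcons, Cobras, Lynx.
That is 1 win.

1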